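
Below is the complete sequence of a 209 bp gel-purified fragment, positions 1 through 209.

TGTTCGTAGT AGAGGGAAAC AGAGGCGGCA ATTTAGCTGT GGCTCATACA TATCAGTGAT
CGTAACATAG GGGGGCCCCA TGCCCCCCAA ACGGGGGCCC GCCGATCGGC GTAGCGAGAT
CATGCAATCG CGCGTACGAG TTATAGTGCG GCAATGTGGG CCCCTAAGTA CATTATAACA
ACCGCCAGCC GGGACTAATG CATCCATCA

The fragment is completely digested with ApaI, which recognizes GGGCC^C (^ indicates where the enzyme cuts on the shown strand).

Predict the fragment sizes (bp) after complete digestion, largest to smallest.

ApaI sites (GGGCCC) start at positions 73, 95, 158.
ApaI cuts after base 5 of each site (before the last base), so after positions 77, 99, 162.
Linear molecule, 3 cuts → 4 fragments:
  1–77 → 77 bp
  78–99 → 22 bp
  100–162 → 63 bp
  163–209 → 47 bp
Sorted largest to smallest: 77, 63, 47, 22 bp.

77, 63, 47, 22 bp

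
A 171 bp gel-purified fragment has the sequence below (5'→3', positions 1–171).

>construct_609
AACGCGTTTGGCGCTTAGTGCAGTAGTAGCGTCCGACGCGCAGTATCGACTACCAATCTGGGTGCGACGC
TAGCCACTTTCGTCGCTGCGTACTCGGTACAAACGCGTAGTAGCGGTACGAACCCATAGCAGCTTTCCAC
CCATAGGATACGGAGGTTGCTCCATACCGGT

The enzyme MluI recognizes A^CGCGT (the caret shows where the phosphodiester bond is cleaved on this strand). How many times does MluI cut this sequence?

ACGCGT occurs starting at positions 2, 103.
MluI cuts at 2 sites.

2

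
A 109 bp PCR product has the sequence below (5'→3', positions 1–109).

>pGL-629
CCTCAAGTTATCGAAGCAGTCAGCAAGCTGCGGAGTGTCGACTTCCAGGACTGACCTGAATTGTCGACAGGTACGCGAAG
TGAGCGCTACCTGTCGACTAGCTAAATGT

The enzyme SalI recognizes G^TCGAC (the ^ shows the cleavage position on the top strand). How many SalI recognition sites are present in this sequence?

3

GTCGAC occurs starting at positions 37, 63, 93.
SalI cuts at 3 sites.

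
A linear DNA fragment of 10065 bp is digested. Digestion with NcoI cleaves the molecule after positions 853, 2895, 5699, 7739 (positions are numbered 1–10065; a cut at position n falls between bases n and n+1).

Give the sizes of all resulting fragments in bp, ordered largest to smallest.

Linear molecule, 4 cuts → 5 fragments:
  853 − 0 = 853 bp
  2895 − 853 = 2042 bp
  5699 − 2895 = 2804 bp
  7739 − 5699 = 2040 bp
  10065 − 7739 = 2326 bp
Sorted largest to smallest: 2804, 2326, 2042, 2040, 853 bp.

2804, 2326, 2042, 2040, 853 bp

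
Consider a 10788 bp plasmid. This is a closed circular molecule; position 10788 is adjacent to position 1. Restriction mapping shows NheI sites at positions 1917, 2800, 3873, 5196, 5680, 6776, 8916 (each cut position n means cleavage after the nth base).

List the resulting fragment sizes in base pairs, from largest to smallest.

Circular molecule, 7 cuts → 7 fragments:
  2800 − 1917 = 883 bp
  3873 − 2800 = 1073 bp
  5196 − 3873 = 1323 bp
  5680 − 5196 = 484 bp
  6776 − 5680 = 1096 bp
  8916 − 6776 = 2140 bp
  wrap: 10788 − 8916 + 1917 = 3789 bp
Sorted largest to smallest: 3789, 2140, 1323, 1096, 1073, 883, 484 bp.

3789, 2140, 1323, 1096, 1073, 883, 484 bp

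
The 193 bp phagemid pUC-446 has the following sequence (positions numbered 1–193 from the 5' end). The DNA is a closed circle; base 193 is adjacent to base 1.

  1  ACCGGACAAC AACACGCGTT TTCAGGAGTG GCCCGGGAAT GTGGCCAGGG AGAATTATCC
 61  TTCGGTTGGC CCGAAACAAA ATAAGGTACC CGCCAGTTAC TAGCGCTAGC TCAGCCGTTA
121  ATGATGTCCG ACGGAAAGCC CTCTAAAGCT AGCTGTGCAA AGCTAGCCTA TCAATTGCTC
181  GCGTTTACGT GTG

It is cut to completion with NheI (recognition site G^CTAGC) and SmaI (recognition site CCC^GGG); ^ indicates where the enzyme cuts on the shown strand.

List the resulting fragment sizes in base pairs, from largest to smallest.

NheI sites (GCTAGC) start at positions 105, 148, 162.
NheI cuts after the first base of each site, so after positions 105, 148, 162.
The SmaI site (CCCGGG) starts at position 32.
SmaI cuts after base 3 of each site, so after position 34.
Combined cut positions: 34, 105, 148, 162.
Circular molecule, 4 cuts → 4 fragments:
  35–105 → 71 bp
  106–148 → 43 bp
  149–162 → 14 bp
  163–193 then 1–34 → 31 + 34 = 65 bp
Sorted largest to smallest: 71, 65, 43, 14 bp.

71, 65, 43, 14 bp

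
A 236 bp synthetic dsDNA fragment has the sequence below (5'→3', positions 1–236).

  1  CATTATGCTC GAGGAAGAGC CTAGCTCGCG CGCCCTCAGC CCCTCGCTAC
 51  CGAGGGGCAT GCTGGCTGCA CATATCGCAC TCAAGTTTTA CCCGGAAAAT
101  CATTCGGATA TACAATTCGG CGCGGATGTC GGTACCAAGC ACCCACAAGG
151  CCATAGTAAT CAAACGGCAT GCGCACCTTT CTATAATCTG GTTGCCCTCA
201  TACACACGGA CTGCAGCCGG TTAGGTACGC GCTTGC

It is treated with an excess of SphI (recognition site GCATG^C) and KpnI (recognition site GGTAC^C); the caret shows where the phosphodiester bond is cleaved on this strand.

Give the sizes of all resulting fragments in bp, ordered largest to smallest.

74, 65, 61, 36 bp

SphI sites (GCATGC) start at positions 57, 167.
SphI cuts after base 5 of each site (before the last base), so after positions 61, 171.
The KpnI site (GGTACC) starts at position 131.
KpnI cuts after base 5 of each site (before the last base), so after position 135.
Combined cut positions: 61, 135, 171.
Linear molecule, 3 cuts → 4 fragments:
  1–61 → 61 bp
  62–135 → 74 bp
  136–171 → 36 bp
  172–236 → 65 bp
Sorted largest to smallest: 74, 65, 61, 36 bp.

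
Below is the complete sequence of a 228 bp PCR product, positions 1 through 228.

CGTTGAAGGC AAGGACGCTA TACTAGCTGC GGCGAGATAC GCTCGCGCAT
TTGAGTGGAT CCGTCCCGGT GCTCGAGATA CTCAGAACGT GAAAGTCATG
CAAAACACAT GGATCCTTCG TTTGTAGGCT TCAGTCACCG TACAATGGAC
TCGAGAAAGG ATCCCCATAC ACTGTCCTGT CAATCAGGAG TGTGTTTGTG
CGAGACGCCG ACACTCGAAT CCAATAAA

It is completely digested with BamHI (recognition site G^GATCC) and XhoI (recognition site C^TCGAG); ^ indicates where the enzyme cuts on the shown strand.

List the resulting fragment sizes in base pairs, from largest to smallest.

BamHI sites (GGATCC) start at positions 57, 111, 159.
BamHI cuts after the first base of each site, so after positions 57, 111, 159.
XhoI sites (CTCGAG) start at positions 72, 150.
XhoI cuts after the first base of each site, so after positions 72, 150.
Combined cut positions: 57, 72, 111, 150, 159.
Linear molecule, 5 cuts → 6 fragments:
  1–57 → 57 bp
  58–72 → 15 bp
  73–111 → 39 bp
  112–150 → 39 bp
  151–159 → 9 bp
  160–228 → 69 bp
Sorted largest to smallest: 69, 57, 39, 39, 15, 9 bp.

69, 57, 39, 39, 15, 9 bp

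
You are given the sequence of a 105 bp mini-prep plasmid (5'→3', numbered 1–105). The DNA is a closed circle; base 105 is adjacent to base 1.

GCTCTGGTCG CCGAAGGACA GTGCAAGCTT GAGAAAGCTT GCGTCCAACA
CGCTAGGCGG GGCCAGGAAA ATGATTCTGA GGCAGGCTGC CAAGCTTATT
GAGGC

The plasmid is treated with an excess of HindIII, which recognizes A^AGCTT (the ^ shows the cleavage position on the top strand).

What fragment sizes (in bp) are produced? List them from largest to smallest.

57, 38, 10 bp

HindIII sites (AAGCTT) start at positions 25, 35, 92.
HindIII cuts after the first base of each site, so after positions 25, 35, 92.
Circular molecule, 3 cuts → 3 fragments:
  26–35 → 10 bp
  36–92 → 57 bp
  93–105 then 1–25 → 13 + 25 = 38 bp
Sorted largest to smallest: 57, 38, 10 bp.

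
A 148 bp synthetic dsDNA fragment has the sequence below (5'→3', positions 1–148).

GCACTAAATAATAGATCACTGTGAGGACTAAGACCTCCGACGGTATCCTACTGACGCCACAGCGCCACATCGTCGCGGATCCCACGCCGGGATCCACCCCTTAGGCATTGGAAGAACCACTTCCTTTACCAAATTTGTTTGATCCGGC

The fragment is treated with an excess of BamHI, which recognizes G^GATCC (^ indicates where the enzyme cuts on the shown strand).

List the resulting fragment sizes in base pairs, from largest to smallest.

77, 58, 13 bp

BamHI sites (GGATCC) start at positions 77, 90.
BamHI cuts after the first base of each site, so after positions 77, 90.
Linear molecule, 2 cuts → 3 fragments:
  1–77 → 77 bp
  78–90 → 13 bp
  91–148 → 58 bp
Sorted largest to smallest: 77, 58, 13 bp.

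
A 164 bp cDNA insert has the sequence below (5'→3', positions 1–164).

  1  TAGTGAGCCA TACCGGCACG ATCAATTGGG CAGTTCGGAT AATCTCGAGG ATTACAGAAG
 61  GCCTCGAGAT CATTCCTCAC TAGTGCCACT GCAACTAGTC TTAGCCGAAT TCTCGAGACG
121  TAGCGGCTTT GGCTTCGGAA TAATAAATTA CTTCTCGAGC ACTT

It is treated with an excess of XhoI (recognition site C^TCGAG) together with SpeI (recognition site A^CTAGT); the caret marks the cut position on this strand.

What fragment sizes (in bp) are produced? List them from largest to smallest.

44, 42, 19, 18, 16, 15, 10 bp

XhoI sites (CTCGAG) start at positions 44, 63, 112, 154.
XhoI cuts after the first base of each site, so after positions 44, 63, 112, 154.
SpeI sites (ACTAGT) start at positions 79, 94.
SpeI cuts after the first base of each site, so after positions 79, 94.
Combined cut positions: 44, 63, 79, 94, 112, 154.
Linear molecule, 6 cuts → 7 fragments:
  1–44 → 44 bp
  45–63 → 19 bp
  64–79 → 16 bp
  80–94 → 15 bp
  95–112 → 18 bp
  113–154 → 42 bp
  155–164 → 10 bp
Sorted largest to smallest: 44, 42, 19, 18, 16, 15, 10 bp.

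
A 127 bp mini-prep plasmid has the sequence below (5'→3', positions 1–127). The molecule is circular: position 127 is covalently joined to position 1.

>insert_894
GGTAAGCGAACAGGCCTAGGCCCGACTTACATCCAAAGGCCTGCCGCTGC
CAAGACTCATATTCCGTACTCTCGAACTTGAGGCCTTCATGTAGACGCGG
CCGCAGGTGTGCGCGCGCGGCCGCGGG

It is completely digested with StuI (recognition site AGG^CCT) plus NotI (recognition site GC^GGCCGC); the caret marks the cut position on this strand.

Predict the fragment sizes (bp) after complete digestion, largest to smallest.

44, 25, 23, 20, 15 bp

StuI sites (AGGCCT) start at positions 12, 37, 81.
StuI cuts after base 3 of each site, so after positions 14, 39, 83.
NotI sites (GCGGCCGC) start at positions 97, 117.
NotI cuts after base 2 of each site, so after positions 98, 118.
Combined cut positions: 14, 39, 83, 98, 118.
Circular molecule, 5 cuts → 5 fragments:
  15–39 → 25 bp
  40–83 → 44 bp
  84–98 → 15 bp
  99–118 → 20 bp
  119–127 then 1–14 → 9 + 14 = 23 bp
Sorted largest to smallest: 44, 25, 23, 20, 15 bp.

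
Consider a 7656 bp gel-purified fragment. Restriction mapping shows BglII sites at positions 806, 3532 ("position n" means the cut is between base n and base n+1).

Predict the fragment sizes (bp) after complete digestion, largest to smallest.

Linear molecule, 2 cuts → 3 fragments:
  806 − 0 = 806 bp
  3532 − 806 = 2726 bp
  7656 − 3532 = 4124 bp
Sorted largest to smallest: 4124, 2726, 806 bp.

4124, 2726, 806 bp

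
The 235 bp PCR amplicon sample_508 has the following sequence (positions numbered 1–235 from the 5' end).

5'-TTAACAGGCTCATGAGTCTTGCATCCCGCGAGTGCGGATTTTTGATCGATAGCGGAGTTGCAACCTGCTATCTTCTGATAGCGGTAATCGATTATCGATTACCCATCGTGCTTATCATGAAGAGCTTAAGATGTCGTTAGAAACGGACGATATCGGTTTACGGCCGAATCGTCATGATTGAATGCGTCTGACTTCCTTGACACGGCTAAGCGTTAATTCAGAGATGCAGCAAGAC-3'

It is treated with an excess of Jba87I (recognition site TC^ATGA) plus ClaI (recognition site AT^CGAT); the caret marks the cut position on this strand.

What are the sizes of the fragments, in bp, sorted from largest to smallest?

Jba87I sites (TCATGA) start at positions 10, 115, 172.
Jba87I cuts after base 2 of each site, so after positions 11, 116, 173.
ClaI sites (ATCGAT) start at positions 45, 87, 94.
ClaI cuts after base 2 of each site, so after positions 46, 88, 95.
Combined cut positions: 11, 46, 88, 95, 116, 173.
Linear molecule, 6 cuts → 7 fragments:
  1–11 → 11 bp
  12–46 → 35 bp
  47–88 → 42 bp
  89–95 → 7 bp
  96–116 → 21 bp
  117–173 → 57 bp
  174–235 → 62 bp
Sorted largest to smallest: 62, 57, 42, 35, 21, 11, 7 bp.

62, 57, 42, 35, 21, 11, 7 bp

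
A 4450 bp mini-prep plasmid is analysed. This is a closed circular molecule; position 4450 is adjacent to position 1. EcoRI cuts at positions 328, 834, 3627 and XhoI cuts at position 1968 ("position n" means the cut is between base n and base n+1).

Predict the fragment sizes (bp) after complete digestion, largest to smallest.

Combined cut positions (sorted): 328, 834, 1968, 3627.
Circular molecule, 4 cuts → 4 fragments:
  834 − 328 = 506 bp
  1968 − 834 = 1134 bp
  3627 − 1968 = 1659 bp
  wrap: 4450 − 3627 + 328 = 1151 bp
Sorted largest to smallest: 1659, 1151, 1134, 506 bp.

1659, 1151, 1134, 506 bp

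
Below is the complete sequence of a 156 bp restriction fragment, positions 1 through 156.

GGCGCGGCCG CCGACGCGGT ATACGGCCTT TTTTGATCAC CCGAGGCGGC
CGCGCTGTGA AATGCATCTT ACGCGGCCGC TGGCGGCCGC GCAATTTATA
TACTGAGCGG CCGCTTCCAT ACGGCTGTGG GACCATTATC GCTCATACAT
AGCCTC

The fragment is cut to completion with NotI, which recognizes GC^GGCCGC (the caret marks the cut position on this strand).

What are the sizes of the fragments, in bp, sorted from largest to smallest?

NotI sites (GCGGCCGC) start at positions 4, 46, 73, 83, 107.
NotI cuts after base 2 of each site, so after positions 5, 47, 74, 84, 108.
Linear molecule, 5 cuts → 6 fragments:
  1–5 → 5 bp
  6–47 → 42 bp
  48–74 → 27 bp
  75–84 → 10 bp
  85–108 → 24 bp
  109–156 → 48 bp
Sorted largest to smallest: 48, 42, 27, 24, 10, 5 bp.

48, 42, 27, 24, 10, 5 bp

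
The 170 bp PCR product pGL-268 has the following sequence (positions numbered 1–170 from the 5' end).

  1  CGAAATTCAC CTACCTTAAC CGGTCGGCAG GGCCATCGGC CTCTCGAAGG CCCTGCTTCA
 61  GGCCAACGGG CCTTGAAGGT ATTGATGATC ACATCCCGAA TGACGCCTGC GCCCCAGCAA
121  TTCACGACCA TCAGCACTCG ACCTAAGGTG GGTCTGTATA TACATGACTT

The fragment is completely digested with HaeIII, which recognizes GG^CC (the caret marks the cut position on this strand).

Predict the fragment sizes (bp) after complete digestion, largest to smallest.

100, 32, 12, 11, 8, 7 bp

HaeIII sites (GGCC) start at positions 31, 38, 49, 61, 69.
HaeIII cuts after base 2 of each site, so after positions 32, 39, 50, 62, 70.
Linear molecule, 5 cuts → 6 fragments:
  1–32 → 32 bp
  33–39 → 7 bp
  40–50 → 11 bp
  51–62 → 12 bp
  63–70 → 8 bp
  71–170 → 100 bp
Sorted largest to smallest: 100, 32, 12, 11, 8, 7 bp.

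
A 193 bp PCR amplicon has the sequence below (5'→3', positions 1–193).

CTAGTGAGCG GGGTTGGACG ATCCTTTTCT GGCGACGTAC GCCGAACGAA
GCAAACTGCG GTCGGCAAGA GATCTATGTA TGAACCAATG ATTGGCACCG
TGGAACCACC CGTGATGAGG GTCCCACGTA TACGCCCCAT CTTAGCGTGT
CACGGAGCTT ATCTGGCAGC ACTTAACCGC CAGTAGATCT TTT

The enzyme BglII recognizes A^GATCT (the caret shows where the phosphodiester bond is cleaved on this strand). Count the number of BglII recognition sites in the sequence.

2

AGATCT occurs starting at positions 70, 185.
BglII cuts at 2 sites.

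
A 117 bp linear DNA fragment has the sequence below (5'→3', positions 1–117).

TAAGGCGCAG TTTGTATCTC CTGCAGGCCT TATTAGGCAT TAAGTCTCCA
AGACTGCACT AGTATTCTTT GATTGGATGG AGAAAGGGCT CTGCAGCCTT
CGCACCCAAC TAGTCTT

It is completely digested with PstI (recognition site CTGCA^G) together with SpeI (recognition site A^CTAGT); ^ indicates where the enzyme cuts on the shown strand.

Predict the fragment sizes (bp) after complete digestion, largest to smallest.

PstI sites (CTGCAG) start at positions 21, 91.
PstI cuts after base 5 of each site (before the last base), so after positions 25, 95.
SpeI sites (ACTAGT) start at positions 58, 109.
SpeI cuts after the first base of each site, so after positions 58, 109.
Combined cut positions: 25, 58, 95, 109.
Linear molecule, 4 cuts → 5 fragments:
  1–25 → 25 bp
  26–58 → 33 bp
  59–95 → 37 bp
  96–109 → 14 bp
  110–117 → 8 bp
Sorted largest to smallest: 37, 33, 25, 14, 8 bp.

37, 33, 25, 14, 8 bp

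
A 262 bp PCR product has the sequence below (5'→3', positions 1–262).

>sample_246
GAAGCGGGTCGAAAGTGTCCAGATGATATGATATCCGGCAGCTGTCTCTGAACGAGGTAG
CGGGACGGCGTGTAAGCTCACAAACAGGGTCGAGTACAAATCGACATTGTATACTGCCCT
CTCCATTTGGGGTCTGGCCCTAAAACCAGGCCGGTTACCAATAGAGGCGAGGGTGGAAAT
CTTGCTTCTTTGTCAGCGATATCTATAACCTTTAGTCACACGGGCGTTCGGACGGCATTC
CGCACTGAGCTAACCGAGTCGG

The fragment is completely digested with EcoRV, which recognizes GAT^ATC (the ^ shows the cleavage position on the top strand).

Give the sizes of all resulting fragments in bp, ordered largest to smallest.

168, 62, 32 bp

EcoRV sites (GATATC) start at positions 30, 198.
EcoRV cuts after base 3 of each site, so after positions 32, 200.
Linear molecule, 2 cuts → 3 fragments:
  1–32 → 32 bp
  33–200 → 168 bp
  201–262 → 62 bp
Sorted largest to smallest: 168, 62, 32 bp.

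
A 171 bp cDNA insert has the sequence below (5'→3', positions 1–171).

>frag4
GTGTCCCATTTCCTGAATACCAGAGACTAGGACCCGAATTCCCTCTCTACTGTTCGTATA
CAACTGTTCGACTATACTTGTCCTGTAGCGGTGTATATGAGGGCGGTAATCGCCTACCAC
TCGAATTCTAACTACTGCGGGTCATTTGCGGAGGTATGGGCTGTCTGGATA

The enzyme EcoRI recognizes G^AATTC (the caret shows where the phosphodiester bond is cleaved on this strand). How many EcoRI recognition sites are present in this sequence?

2

GAATTC occurs starting at positions 36, 123.
EcoRI cuts at 2 sites.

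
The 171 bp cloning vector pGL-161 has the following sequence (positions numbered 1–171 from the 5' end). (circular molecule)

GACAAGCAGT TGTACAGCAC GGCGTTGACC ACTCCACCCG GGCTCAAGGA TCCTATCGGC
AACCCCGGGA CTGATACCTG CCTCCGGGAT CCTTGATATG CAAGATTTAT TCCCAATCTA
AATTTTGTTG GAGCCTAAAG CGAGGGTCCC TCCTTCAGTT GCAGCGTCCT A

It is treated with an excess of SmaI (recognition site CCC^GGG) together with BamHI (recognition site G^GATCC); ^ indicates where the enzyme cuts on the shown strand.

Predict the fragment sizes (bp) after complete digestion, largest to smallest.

SmaI sites (CCCGGG) start at positions 37, 64.
SmaI cuts after base 3 of each site, so after positions 39, 66.
BamHI sites (GGATCC) start at positions 48, 87.
BamHI cuts after the first base of each site, so after positions 48, 87.
Combined cut positions: 39, 48, 66, 87.
Circular molecule, 4 cuts → 4 fragments:
  40–48 → 9 bp
  49–66 → 18 bp
  67–87 → 21 bp
  88–171 then 1–39 → 84 + 39 = 123 bp
Sorted largest to smallest: 123, 21, 18, 9 bp.

123, 21, 18, 9 bp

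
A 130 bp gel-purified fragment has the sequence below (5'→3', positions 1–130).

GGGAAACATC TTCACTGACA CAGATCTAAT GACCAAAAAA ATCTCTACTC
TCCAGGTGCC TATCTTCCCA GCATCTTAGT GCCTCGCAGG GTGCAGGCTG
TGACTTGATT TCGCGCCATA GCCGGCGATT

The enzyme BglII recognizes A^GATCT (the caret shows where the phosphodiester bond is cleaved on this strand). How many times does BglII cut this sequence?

AGATCT occurs starting at position 22.
BglII cuts at 1 site.

1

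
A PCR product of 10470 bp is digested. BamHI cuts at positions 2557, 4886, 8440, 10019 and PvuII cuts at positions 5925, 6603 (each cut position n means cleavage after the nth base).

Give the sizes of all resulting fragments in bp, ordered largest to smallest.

2557, 2329, 1837, 1579, 1039, 678, 451 bp

Combined cut positions (sorted): 2557, 4886, 5925, 6603, 8440, 10019.
Linear molecule, 6 cuts → 7 fragments:
  2557 − 0 = 2557 bp
  4886 − 2557 = 2329 bp
  5925 − 4886 = 1039 bp
  6603 − 5925 = 678 bp
  8440 − 6603 = 1837 bp
  10019 − 8440 = 1579 bp
  10470 − 10019 = 451 bp
Sorted largest to smallest: 2557, 2329, 1837, 1579, 1039, 678, 451 bp.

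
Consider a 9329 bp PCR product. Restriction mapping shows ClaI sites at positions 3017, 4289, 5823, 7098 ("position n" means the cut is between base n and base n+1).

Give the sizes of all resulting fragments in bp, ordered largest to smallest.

3017, 2231, 1534, 1275, 1272 bp

Linear molecule, 4 cuts → 5 fragments:
  3017 − 0 = 3017 bp
  4289 − 3017 = 1272 bp
  5823 − 4289 = 1534 bp
  7098 − 5823 = 1275 bp
  9329 − 7098 = 2231 bp
Sorted largest to smallest: 3017, 2231, 1534, 1275, 1272 bp.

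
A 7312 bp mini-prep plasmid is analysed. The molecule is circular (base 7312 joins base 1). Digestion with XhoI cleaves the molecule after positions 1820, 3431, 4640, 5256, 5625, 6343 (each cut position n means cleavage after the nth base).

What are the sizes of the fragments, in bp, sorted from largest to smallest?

Circular molecule, 6 cuts → 6 fragments:
  3431 − 1820 = 1611 bp
  4640 − 3431 = 1209 bp
  5256 − 4640 = 616 bp
  5625 − 5256 = 369 bp
  6343 − 5625 = 718 bp
  wrap: 7312 − 6343 + 1820 = 2789 bp
Sorted largest to smallest: 2789, 1611, 1209, 718, 616, 369 bp.

2789, 1611, 1209, 718, 616, 369 bp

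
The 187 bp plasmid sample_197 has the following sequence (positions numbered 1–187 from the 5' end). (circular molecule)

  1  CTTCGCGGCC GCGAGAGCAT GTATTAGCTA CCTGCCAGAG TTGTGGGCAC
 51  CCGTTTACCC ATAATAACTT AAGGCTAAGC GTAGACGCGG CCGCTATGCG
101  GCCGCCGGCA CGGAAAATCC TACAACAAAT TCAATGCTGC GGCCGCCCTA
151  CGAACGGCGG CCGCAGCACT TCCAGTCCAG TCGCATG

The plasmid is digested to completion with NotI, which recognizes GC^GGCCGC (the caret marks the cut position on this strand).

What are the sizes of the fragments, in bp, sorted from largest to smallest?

82, 41, 35, 18, 11 bp

NotI sites (GCGGCCGC) start at positions 5, 87, 98, 139, 157.
NotI cuts after base 2 of each site, so after positions 6, 88, 99, 140, 158.
Circular molecule, 5 cuts → 5 fragments:
  7–88 → 82 bp
  89–99 → 11 bp
  100–140 → 41 bp
  141–158 → 18 bp
  159–187 then 1–6 → 29 + 6 = 35 bp
Sorted largest to smallest: 82, 41, 35, 18, 11 bp.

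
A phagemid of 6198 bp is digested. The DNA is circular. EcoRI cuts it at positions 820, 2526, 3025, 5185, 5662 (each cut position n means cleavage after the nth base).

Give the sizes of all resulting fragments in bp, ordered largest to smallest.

Circular molecule, 5 cuts → 5 fragments:
  2526 − 820 = 1706 bp
  3025 − 2526 = 499 bp
  5185 − 3025 = 2160 bp
  5662 − 5185 = 477 bp
  wrap: 6198 − 5662 + 820 = 1356 bp
Sorted largest to smallest: 2160, 1706, 1356, 499, 477 bp.

2160, 1706, 1356, 499, 477 bp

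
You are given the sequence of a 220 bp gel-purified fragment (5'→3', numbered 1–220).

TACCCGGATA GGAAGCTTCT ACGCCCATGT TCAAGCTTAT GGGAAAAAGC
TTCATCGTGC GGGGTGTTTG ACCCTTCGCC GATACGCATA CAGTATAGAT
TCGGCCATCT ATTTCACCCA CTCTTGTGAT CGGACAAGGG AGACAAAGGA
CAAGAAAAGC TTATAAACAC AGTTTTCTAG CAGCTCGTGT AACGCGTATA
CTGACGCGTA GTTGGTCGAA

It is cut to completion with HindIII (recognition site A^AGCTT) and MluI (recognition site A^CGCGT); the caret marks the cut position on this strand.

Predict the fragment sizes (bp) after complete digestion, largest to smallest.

110, 35, 20, 16, 14, 13, 12 bp

HindIII sites (AAGCTT) start at positions 13, 33, 47, 157.
HindIII cuts after the first base of each site, so after positions 13, 33, 47, 157.
MluI sites (ACGCGT) start at positions 192, 204.
MluI cuts after the first base of each site, so after positions 192, 204.
Combined cut positions: 13, 33, 47, 157, 192, 204.
Linear molecule, 6 cuts → 7 fragments:
  1–13 → 13 bp
  14–33 → 20 bp
  34–47 → 14 bp
  48–157 → 110 bp
  158–192 → 35 bp
  193–204 → 12 bp
  205–220 → 16 bp
Sorted largest to smallest: 110, 35, 20, 16, 14, 13, 12 bp.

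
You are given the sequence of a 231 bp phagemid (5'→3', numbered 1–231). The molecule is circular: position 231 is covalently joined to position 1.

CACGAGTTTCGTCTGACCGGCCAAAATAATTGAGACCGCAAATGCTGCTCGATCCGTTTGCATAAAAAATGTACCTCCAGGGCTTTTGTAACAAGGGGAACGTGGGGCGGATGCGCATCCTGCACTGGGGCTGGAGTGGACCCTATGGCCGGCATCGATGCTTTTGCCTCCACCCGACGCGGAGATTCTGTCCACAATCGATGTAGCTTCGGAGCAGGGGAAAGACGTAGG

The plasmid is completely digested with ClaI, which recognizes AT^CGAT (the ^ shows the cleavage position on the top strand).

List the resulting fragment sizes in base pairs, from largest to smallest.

ClaI sites (ATCGAT) start at positions 154, 197.
ClaI cuts after base 2 of each site, so after positions 155, 198.
Circular molecule, 2 cuts → 2 fragments:
  156–198 → 43 bp
  199–231 then 1–155 → 33 + 155 = 188 bp
Sorted largest to smallest: 188, 43 bp.

188, 43 bp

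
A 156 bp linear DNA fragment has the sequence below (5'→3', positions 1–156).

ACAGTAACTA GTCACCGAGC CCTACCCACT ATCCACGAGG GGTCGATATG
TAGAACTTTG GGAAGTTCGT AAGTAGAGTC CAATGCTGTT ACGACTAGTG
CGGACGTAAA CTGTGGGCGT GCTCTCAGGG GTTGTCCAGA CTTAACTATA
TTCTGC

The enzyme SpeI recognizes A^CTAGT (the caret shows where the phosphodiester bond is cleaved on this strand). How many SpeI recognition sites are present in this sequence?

ACTAGT occurs starting at positions 7, 94.
SpeI cuts at 2 sites.

2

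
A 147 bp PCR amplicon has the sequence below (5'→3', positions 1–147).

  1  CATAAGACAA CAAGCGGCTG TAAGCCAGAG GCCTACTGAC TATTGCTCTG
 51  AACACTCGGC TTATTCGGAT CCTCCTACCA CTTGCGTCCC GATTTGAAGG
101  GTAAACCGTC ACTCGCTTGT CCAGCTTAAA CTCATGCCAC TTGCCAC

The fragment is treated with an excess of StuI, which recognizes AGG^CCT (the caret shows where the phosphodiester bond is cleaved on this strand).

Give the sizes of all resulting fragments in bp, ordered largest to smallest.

116, 31 bp

The StuI site (AGGCCT) starts at position 29.
StuI cuts after base 3 of each site, so after position 31.
Linear molecule, 1 cut → 2 fragments:
  1–31 → 31 bp
  32–147 → 116 bp
Sorted largest to smallest: 116, 31 bp.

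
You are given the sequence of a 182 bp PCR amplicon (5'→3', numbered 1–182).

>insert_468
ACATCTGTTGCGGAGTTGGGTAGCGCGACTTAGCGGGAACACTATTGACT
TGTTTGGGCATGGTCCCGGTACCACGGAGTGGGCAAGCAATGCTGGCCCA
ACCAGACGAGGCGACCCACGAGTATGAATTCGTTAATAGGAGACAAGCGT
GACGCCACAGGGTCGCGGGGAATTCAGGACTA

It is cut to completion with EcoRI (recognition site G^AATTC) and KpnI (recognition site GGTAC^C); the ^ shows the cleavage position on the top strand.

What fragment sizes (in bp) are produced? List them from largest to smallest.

72, 54, 44, 12 bp

EcoRI sites (GAATTC) start at positions 126, 170.
EcoRI cuts after the first base of each site, so after positions 126, 170.
The KpnI site (GGTACC) starts at position 68.
KpnI cuts after base 5 of each site (before the last base), so after position 72.
Combined cut positions: 72, 126, 170.
Linear molecule, 3 cuts → 4 fragments:
  1–72 → 72 bp
  73–126 → 54 bp
  127–170 → 44 bp
  171–182 → 12 bp
Sorted largest to smallest: 72, 54, 44, 12 bp.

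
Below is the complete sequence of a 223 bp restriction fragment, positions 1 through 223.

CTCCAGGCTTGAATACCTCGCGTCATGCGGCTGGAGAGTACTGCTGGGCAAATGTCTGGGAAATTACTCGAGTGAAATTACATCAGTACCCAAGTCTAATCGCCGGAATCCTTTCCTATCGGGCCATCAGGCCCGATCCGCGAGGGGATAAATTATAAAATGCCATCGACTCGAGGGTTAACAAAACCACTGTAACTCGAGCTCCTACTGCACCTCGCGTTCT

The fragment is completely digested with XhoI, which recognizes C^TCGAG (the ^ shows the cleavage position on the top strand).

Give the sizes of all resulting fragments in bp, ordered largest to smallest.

XhoI sites (CTCGAG) start at positions 67, 170, 196.
XhoI cuts after the first base of each site, so after positions 67, 170, 196.
Linear molecule, 3 cuts → 4 fragments:
  1–67 → 67 bp
  68–170 → 103 bp
  171–196 → 26 bp
  197–223 → 27 bp
Sorted largest to smallest: 103, 67, 27, 26 bp.

103, 67, 27, 26 bp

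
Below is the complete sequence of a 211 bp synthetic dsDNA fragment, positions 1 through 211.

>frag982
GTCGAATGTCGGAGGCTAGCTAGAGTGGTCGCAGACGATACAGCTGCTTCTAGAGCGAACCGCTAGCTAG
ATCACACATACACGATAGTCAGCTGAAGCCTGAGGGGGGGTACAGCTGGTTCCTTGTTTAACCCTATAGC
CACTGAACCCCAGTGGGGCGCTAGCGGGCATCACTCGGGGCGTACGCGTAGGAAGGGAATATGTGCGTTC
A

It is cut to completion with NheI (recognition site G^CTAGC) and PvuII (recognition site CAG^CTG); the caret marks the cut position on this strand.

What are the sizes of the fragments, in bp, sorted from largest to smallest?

51, 45, 30, 28, 23, 19, 15 bp

NheI sites (GCTAGC) start at positions 15, 62, 160.
NheI cuts after the first base of each site, so after positions 15, 62, 160.
PvuII sites (CAGCTG) start at positions 41, 90, 113.
PvuII cuts after base 3 of each site, so after positions 43, 92, 115.
Combined cut positions: 15, 43, 62, 92, 115, 160.
Linear molecule, 6 cuts → 7 fragments:
  1–15 → 15 bp
  16–43 → 28 bp
  44–62 → 19 bp
  63–92 → 30 bp
  93–115 → 23 bp
  116–160 → 45 bp
  161–211 → 51 bp
Sorted largest to smallest: 51, 45, 30, 28, 23, 19, 15 bp.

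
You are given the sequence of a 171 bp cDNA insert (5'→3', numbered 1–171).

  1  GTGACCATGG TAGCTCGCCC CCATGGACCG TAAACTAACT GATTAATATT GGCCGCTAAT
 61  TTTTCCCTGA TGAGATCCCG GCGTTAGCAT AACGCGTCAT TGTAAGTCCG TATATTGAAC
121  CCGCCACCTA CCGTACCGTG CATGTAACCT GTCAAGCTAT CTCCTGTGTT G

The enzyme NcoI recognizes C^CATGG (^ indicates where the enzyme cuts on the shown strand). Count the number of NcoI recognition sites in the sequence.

2

CCATGG occurs starting at positions 5, 21.
NcoI cuts at 2 sites.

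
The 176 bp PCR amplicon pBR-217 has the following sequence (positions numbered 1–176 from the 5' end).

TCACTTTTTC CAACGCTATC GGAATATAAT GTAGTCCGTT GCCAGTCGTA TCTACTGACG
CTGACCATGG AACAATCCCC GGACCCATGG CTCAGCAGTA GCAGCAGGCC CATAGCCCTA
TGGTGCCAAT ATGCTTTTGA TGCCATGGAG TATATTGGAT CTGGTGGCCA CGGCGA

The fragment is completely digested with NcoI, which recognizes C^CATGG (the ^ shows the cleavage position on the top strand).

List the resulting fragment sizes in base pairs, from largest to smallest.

65, 58, 33, 20 bp

NcoI sites (CCATGG) start at positions 65, 85, 143.
NcoI cuts after the first base of each site, so after positions 65, 85, 143.
Linear molecule, 3 cuts → 4 fragments:
  1–65 → 65 bp
  66–85 → 20 bp
  86–143 → 58 bp
  144–176 → 33 bp
Sorted largest to smallest: 65, 58, 33, 20 bp.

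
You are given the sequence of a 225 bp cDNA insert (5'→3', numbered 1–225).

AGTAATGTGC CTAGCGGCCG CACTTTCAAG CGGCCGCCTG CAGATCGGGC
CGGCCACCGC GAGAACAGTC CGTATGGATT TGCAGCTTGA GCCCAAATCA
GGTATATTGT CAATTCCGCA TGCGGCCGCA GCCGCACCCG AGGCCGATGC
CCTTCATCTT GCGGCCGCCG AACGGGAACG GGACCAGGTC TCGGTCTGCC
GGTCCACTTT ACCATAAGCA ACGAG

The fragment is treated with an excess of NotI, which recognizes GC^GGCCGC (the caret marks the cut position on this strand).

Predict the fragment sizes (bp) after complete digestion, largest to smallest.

92, 63, 39, 16, 15 bp

NotI sites (GCGGCCGC) start at positions 14, 30, 122, 161.
NotI cuts after base 2 of each site, so after positions 15, 31, 123, 162.
Linear molecule, 4 cuts → 5 fragments:
  1–15 → 15 bp
  16–31 → 16 bp
  32–123 → 92 bp
  124–162 → 39 bp
  163–225 → 63 bp
Sorted largest to smallest: 92, 63, 39, 16, 15 bp.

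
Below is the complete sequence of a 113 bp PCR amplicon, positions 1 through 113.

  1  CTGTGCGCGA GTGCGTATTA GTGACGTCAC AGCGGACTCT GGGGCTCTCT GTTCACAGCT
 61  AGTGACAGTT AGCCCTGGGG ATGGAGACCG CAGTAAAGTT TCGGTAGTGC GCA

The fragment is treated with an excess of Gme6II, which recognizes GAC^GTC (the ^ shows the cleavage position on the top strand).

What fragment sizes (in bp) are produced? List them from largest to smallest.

The Gme6II site (GACGTC) starts at position 23.
Gme6II cuts after base 3 of each site, so after position 25.
Linear molecule, 1 cut → 2 fragments:
  1–25 → 25 bp
  26–113 → 88 bp
Sorted largest to smallest: 88, 25 bp.

88, 25 bp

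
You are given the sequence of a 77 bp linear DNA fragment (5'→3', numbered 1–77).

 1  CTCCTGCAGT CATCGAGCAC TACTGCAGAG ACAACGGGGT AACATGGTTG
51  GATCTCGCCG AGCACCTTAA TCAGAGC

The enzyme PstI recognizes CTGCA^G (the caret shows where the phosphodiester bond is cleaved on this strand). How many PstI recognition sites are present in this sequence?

CTGCAG occurs starting at positions 4, 23.
PstI cuts at 2 sites.

2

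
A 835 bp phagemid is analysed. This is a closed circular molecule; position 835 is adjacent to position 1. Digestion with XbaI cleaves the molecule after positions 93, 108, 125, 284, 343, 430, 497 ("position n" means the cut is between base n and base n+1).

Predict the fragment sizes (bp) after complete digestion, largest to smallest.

431, 159, 87, 67, 59, 17, 15 bp

Circular molecule, 7 cuts → 7 fragments:
  108 − 93 = 15 bp
  125 − 108 = 17 bp
  284 − 125 = 159 bp
  343 − 284 = 59 bp
  430 − 343 = 87 bp
  497 − 430 = 67 bp
  wrap: 835 − 497 + 93 = 431 bp
Sorted largest to smallest: 431, 159, 87, 67, 59, 17, 15 bp.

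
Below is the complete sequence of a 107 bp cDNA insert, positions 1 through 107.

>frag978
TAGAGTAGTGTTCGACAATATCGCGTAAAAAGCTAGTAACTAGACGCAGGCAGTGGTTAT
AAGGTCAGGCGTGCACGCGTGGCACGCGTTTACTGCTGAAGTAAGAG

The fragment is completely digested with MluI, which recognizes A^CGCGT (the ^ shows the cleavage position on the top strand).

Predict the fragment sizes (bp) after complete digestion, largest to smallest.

75, 23, 9 bp

MluI sites (ACGCGT) start at positions 75, 84.
MluI cuts after the first base of each site, so after positions 75, 84.
Linear molecule, 2 cuts → 3 fragments:
  1–75 → 75 bp
  76–84 → 9 bp
  85–107 → 23 bp
Sorted largest to smallest: 75, 23, 9 bp.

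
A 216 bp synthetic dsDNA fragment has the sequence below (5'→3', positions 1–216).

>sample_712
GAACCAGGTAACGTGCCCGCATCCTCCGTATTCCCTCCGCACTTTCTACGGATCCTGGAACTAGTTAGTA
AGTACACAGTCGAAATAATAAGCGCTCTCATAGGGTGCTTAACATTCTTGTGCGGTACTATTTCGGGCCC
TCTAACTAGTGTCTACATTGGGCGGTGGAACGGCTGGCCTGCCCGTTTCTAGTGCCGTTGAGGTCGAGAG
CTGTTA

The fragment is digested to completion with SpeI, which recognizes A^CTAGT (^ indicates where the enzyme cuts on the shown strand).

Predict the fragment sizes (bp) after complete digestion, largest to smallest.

85, 71, 60 bp

SpeI sites (ACTAGT) start at positions 60, 145.
SpeI cuts after the first base of each site, so after positions 60, 145.
Linear molecule, 2 cuts → 3 fragments:
  1–60 → 60 bp
  61–145 → 85 bp
  146–216 → 71 bp
Sorted largest to smallest: 85, 71, 60 bp.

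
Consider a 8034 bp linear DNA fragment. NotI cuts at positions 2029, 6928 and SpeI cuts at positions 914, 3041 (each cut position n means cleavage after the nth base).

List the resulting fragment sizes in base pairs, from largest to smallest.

3887, 1115, 1106, 1012, 914 bp

Combined cut positions (sorted): 914, 2029, 3041, 6928.
Linear molecule, 4 cuts → 5 fragments:
  914 − 0 = 914 bp
  2029 − 914 = 1115 bp
  3041 − 2029 = 1012 bp
  6928 − 3041 = 3887 bp
  8034 − 6928 = 1106 bp
Sorted largest to smallest: 3887, 1115, 1106, 1012, 914 bp.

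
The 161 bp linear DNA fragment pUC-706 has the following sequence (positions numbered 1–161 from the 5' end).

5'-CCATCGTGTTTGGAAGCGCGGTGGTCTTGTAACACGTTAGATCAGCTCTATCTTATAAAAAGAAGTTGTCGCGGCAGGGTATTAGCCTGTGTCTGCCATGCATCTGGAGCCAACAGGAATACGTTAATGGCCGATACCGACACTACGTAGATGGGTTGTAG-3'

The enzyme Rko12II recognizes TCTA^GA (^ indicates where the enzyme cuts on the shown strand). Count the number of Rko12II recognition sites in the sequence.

No occurrence of TCTAGA is present in the sequence.
Rko12II does not cut: 0 sites.

0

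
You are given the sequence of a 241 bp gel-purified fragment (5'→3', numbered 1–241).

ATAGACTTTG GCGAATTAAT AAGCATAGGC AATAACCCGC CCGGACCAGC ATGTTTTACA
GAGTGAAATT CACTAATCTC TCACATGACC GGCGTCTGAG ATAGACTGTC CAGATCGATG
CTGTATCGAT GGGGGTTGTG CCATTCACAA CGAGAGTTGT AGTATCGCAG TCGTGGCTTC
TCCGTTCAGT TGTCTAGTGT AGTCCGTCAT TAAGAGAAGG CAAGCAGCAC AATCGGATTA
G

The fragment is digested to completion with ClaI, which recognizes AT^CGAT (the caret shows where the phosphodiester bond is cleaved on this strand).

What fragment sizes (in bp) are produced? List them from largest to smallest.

115, 115, 11 bp

ClaI sites (ATCGAT) start at positions 114, 125.
ClaI cuts after base 2 of each site, so after positions 115, 126.
Linear molecule, 2 cuts → 3 fragments:
  1–115 → 115 bp
  116–126 → 11 bp
  127–241 → 115 bp
Sorted largest to smallest: 115, 115, 11 bp.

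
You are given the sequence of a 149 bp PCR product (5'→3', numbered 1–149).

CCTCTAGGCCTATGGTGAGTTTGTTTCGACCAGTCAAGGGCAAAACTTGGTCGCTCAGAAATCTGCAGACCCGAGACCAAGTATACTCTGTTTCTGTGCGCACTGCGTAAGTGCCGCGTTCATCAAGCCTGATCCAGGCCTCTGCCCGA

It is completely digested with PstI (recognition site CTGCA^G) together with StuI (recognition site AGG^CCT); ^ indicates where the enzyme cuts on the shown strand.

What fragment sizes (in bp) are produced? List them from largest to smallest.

71, 59, 11, 8 bp

The PstI site (CTGCAG) starts at position 63.
PstI cuts after base 5 of each site (before the last base), so after position 67.
StuI sites (AGGCCT) start at positions 6, 136.
StuI cuts after base 3 of each site, so after positions 8, 138.
Combined cut positions: 8, 67, 138.
Linear molecule, 3 cuts → 4 fragments:
  1–8 → 8 bp
  9–67 → 59 bp
  68–138 → 71 bp
  139–149 → 11 bp
Sorted largest to smallest: 71, 59, 11, 8 bp.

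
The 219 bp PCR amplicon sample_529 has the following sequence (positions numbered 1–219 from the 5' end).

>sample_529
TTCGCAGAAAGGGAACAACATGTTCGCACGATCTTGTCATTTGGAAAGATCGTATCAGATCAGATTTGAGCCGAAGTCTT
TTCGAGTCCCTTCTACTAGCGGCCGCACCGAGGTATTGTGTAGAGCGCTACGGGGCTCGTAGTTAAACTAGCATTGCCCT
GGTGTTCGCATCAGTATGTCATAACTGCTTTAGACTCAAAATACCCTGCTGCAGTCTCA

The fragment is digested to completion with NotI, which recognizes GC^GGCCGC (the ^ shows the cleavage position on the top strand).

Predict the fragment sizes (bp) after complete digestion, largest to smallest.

119, 100 bp

The NotI site (GCGGCCGC) starts at position 99.
NotI cuts after base 2 of each site, so after position 100.
Linear molecule, 1 cut → 2 fragments:
  1–100 → 100 bp
  101–219 → 119 bp
Sorted largest to smallest: 119, 100 bp.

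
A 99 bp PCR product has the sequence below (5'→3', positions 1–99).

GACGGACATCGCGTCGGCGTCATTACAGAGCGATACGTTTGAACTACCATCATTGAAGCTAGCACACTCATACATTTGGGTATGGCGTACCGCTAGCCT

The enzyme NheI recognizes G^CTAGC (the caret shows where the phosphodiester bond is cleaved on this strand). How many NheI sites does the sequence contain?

GCTAGC occurs starting at positions 58, 92.
NheI cuts at 2 sites.

2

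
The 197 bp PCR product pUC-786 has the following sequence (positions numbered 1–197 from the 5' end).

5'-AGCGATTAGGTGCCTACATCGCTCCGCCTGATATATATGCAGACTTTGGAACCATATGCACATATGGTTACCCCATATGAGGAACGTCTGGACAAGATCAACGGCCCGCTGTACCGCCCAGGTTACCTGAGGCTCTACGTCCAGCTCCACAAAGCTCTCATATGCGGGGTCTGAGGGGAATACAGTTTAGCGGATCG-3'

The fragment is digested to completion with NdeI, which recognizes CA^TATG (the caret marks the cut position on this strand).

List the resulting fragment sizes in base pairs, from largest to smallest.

85, 54, 37, 13, 8 bp

NdeI sites (CATATG) start at positions 53, 61, 74, 159.
NdeI cuts after base 2 of each site, so after positions 54, 62, 75, 160.
Linear molecule, 4 cuts → 5 fragments:
  1–54 → 54 bp
  55–62 → 8 bp
  63–75 → 13 bp
  76–160 → 85 bp
  161–197 → 37 bp
Sorted largest to smallest: 85, 54, 37, 13, 8 bp.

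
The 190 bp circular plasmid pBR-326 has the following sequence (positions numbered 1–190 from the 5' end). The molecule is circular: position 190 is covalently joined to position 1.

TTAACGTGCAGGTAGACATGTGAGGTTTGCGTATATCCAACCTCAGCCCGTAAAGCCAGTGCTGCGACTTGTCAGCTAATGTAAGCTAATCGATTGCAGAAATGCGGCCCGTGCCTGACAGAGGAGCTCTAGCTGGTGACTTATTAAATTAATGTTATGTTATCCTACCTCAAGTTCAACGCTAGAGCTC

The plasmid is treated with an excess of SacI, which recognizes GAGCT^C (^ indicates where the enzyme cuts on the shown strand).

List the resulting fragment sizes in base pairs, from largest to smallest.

SacI sites (GAGCTC) start at positions 124, 185.
SacI cuts after base 5 of each site (before the last base), so after positions 128, 189.
Circular molecule, 2 cuts → 2 fragments:
  129–189 → 61 bp
  190–190 then 1–128 → 1 + 128 = 129 bp
Sorted largest to smallest: 129, 61 bp.

129, 61 bp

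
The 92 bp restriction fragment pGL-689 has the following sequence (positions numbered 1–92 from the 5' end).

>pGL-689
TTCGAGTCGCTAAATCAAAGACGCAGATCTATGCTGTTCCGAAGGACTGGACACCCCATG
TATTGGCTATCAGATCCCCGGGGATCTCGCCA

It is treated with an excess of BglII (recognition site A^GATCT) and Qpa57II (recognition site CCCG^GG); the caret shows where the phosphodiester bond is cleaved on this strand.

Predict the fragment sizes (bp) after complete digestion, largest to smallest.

The BglII site (AGATCT) starts at position 25.
BglII cuts after the first base of each site, so after position 25.
The Qpa57II site (CCCGGG) starts at position 77.
Qpa57II cuts after base 4 of each site, so after position 80.
Combined cut positions: 25, 80.
Linear molecule, 2 cuts → 3 fragments:
  1–25 → 25 bp
  26–80 → 55 bp
  81–92 → 12 bp
Sorted largest to smallest: 55, 25, 12 bp.

55, 25, 12 bp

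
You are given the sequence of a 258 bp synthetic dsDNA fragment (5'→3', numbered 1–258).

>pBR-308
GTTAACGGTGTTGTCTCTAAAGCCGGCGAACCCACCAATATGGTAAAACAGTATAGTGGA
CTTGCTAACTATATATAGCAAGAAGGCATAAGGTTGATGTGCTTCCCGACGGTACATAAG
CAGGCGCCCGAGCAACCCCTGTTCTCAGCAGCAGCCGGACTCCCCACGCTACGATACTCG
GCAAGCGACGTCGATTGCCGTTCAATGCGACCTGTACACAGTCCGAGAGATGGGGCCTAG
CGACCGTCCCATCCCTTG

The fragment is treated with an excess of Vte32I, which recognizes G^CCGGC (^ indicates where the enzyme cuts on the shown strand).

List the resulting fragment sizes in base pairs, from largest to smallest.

The Vte32I site (GCCGGC) starts at position 22.
Vte32I cuts after the first base of each site, so after position 22.
Linear molecule, 1 cut → 2 fragments:
  1–22 → 22 bp
  23–258 → 236 bp
Sorted largest to smallest: 236, 22 bp.

236, 22 bp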